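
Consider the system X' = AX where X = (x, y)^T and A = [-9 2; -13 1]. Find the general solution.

Coefficient matrix A = [[-9, 2], [-13, 1]].
Characteristic polynomial det(A - λI) = λ^2 + 8λ + 17 = 0.
Eigenvalues λ = -4 ± i (complex conjugate pair).
For λ=-4+i: an eigenvector is (-1,-3) - i(-1,-2) = (-1 + i, -3 + 2i).
A real fundamental pair from Re and Im of e^((-4+i)t)v: X_1 = e^(-4t)(cos(t)·(-1,-3) + sin(t)·(-1,-2)), X_2 = e^(-4t)(sin(t)·(-1,-3) - cos(t)·(-1,-2)).
General solution: C_1X_1 + C_2X_2.

x(t) = -C_1e^(-4t)sin(t) - C_1e^(-4t)cos(t) - C_2e^(-4t)sin(t) + C_2e^(-4t)cos(t), y(t) = -2C_1e^(-4t)sin(t) - 3C_1e^(-4t)cos(t) - 3C_2e^(-4t)sin(t) + 2C_2e^(-4t)cos(t)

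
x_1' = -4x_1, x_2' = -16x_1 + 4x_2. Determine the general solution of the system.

x_1(t) = -C_1e^(-4t), x_2(t) = -2C_1e^(-4t) + C_2e^(4t)

Coefficient matrix A = [[-4, 0], [-16, 4]].
Characteristic polynomial det(A - λI) = λ^2 - 16 = 0.
Eigenvalues λ = -4, 4.
For λ=-4: (A-λI) row 2 is [-16, 8], so an eigenvector is (-1, -2).
For λ=4: (A-λI) row 1 is [-8, 0], so an eigenvector is (0, 1).
General solution: C_1e^(-4t)(-1,-2) + C_2e^(4t)(0,1).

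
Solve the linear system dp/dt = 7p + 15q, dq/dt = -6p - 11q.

p(t) = -2C_1e^(-2t)sin(3t) + C_1e^(-2t)cos(3t) + C_2e^(-2t)sin(3t) + 2C_2e^(-2t)cos(3t), q(t) = C_1e^(-2t)sin(3t) - C_1e^(-2t)cos(3t) - C_2e^(-2t)sin(3t) - C_2e^(-2t)cos(3t)

Coefficient matrix A = [[7, 15], [-6, -11]].
Characteristic polynomial det(A - λI) = λ^2 + 4λ + 13 = 0.
Eigenvalues λ = -2 ± 3i (complex conjugate pair).
For λ=-2+3i: an eigenvector is (1,-1) - i(-2,1) = (1 + 2i, -1 - i).
A real fundamental pair from Re and Im of e^((-2+3i)t)v: X_1 = e^(-2t)(cos(3t)·(1,-1) + sin(3t)·(-2,1)), X_2 = e^(-2t)(sin(3t)·(1,-1) - cos(3t)·(-2,1)).
General solution: C_1X_1 + C_2X_2.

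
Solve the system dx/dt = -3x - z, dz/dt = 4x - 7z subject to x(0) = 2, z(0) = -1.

x(t) = 5te^(-5t) + 2e^(-5t), z(t) = 10te^(-5t) - e^(-5t)

Coefficient matrix A = [[-3, -1], [4, -7]].
Characteristic polynomial det(A - λI) = λ^2 + 10λ + 25 = 0.
Single eigenvalue λ = -5 with algebraic multiplicity 2.
Eigenvector v = (-1,-2); generalized eigenvector w with (A-λI)w=v is (-1,-1).
General solution: e^(-5t)[K_1·v + K_2·(t·v + w)].
Applying x(0)=2, z(0)=-1 gives K_1=3, K_2=-5.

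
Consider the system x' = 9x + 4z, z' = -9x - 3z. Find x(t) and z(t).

Coefficient matrix A = [[9, 4], [-9, -3]].
Characteristic polynomial det(A - λI) = λ^2 - 6λ + 9 = 0.
Single eigenvalue λ = 3 with algebraic multiplicity 2.
Eigenvector v = (-2,3); generalized eigenvector w with (A-λI)w=v is (1,-2).
General solution: e^(3t)[C_1·v + C_2·(t·v + w)].

x(t) = -2C_1e^(3t) - 2C_2te^(3t) + C_2e^(3t), z(t) = 3C_1e^(3t) + 3C_2te^(3t) - 2C_2e^(3t)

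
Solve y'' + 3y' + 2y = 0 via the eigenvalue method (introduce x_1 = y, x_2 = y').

y(t) = K_1e^(-t) + K_2e^(-2t)

Let x_1 = y, x_2 = y'. Then x_1' = x_2 and x_2' = -2x_1 - 3x_2.
A = [[0,1],[-2,-3]]; det(A-λI) = λ^2 + 3λ + 2.
Eigenvalues λ = -1, -2 with eigenvectors (1,-1), (1,-2).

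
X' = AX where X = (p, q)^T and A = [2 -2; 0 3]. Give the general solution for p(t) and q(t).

p(t) = -c_1e^(2t) - 2c_2e^(3t), q(t) = c_2e^(3t)

Coefficient matrix A = [[2, -2], [0, 3]].
Characteristic polynomial det(A - λI) = λ^2 - 5λ + 6 = 0.
Eigenvalues λ = 2, 3.
For λ=2: (A-λI) row 1 is [0, -2], so an eigenvector is (-1, 0).
For λ=3: (A-λI) row 1 is [-1, -2], so an eigenvector is (-2, 1).
General solution: c_1e^(2t)(-1,0) + c_2e^(3t)(-2,1).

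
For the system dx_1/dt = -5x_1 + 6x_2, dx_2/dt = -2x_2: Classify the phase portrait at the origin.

stable node

A = [[-5,6],[0,-2]]; det(A-λI) = λ^2 + 7λ + 10.
λ = -2, -5: both negative.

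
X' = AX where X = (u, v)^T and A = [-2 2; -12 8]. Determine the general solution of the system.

u(t) = c_1e^(4t) + c_2e^(2t), v(t) = 3c_1e^(4t) + 2c_2e^(2t)

Coefficient matrix A = [[-2, 2], [-12, 8]].
Characteristic polynomial det(A - λI) = λ^2 - 6λ + 8 = 0.
Eigenvalues λ = 4, 2.
For λ=4: (A-λI) row 1 is [-6, 2], so an eigenvector is (1, 3).
For λ=2: (A-λI) row 1 is [-4, 2], so an eigenvector is (1, 2).
General solution: c_1e^(4t)(1,3) + c_2e^(2t)(1,2).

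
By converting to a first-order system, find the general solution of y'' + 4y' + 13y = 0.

Let x_1 = y, x_2 = y'. Then x_1' = x_2 and x_2' = -13x_1 - 4x_2.
A = [[0,1],[-13,-4]]; det(A-λI) = λ^2 + 4λ + 13.
Eigenvalues λ = -2 ± 3i.

y(t) = K_1e^(-2t)cos(3t) + K_2e^(-2t)sin(3t)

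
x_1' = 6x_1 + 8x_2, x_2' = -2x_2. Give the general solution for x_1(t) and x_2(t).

x_1(t) = -C_1e^(6t) - C_2e^(-2t), x_2(t) = C_2e^(-2t)

Coefficient matrix A = [[6, 8], [0, -2]].
Characteristic polynomial det(A - λI) = λ^2 - 4λ - 12 = 0.
Eigenvalues λ = 6, -2.
For λ=6: (A-λI) row 1 is [0, 8], so an eigenvector is (-1, 0).
For λ=-2: (A-λI) row 1 is [8, 8], so an eigenvector is (-1, 1).
General solution: C_1e^(6t)(-1,0) + C_2e^(-2t)(-1,1).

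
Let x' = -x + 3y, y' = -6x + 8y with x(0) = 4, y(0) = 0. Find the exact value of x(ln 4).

A = [[-1,3],[-6,8]]; eigenvalues λ = 5, 2.
Eigenvectors: (1,2) for λ=5, (-1,-1) for λ=2.
From the initial condition, c_1 = -4, c_2 = -8.
x(ln 4) = (-4)(4^5)(1) + (-8)(4^2)(-1) = -3968.

-3968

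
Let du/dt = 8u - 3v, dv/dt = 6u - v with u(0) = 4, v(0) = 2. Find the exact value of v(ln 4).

A = [[8,-3],[6,-1]]; eigenvalues λ = 5, 2.
Eigenvectors: (-1,-1) for λ=5, (-1,-2) for λ=2.
From the initial condition, c_1 = -6, c_2 = 2.
v(ln 4) = (-6)(4^5)(-1) + (2)(4^2)(-2) = 6080.

6080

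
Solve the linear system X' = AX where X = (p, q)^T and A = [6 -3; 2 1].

p(t) = -3C_1e^(4t) - C_2e^(3t), q(t) = -2C_1e^(4t) - C_2e^(3t)

Coefficient matrix A = [[6, -3], [2, 1]].
Characteristic polynomial det(A - λI) = λ^2 - 7λ + 12 = 0.
Eigenvalues λ = 4, 3.
For λ=4: (A-λI) row 1 is [2, -3], so an eigenvector is (-3, -2).
For λ=3: (A-λI) row 1 is [3, -3], so an eigenvector is (-1, -1).
General solution: C_1e^(4t)(-3,-2) + C_2e^(3t)(-1,-1).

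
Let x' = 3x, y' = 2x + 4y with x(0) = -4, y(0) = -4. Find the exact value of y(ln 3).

-756

A = [[3,0],[2,4]]; eigenvalues λ = 4, 3.
Eigenvectors: (0,-1) for λ=4, (1,-2) for λ=3.
From the initial condition, c_1 = 12, c_2 = -4.
y(ln 3) = (12)(3^4)(-1) + (-4)(3^3)(-2) = -756.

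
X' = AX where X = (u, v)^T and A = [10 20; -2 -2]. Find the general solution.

Coefficient matrix A = [[10, 20], [-2, -2]].
Characteristic polynomial det(A - λI) = λ^2 - 8λ + 20 = 0.
Eigenvalues λ = 4 ± 2i (complex conjugate pair).
For λ=4+2i: an eigenvector is (-1,0) - i(-3,1) = (-1 + 3i, 0 - i).
A real fundamental pair from Re and Im of e^((4+2i)t)v: X_1 = e^(4t)(cos(2t)·(-1,0) + sin(2t)·(-3,1)), X_2 = e^(4t)(sin(2t)·(-1,0) - cos(2t)·(-3,1)).
General solution: C_1X_1 + C_2X_2.

u(t) = -3C_1e^(4t)sin(2t) - C_1e^(4t)cos(2t) - C_2e^(4t)sin(2t) + 3C_2e^(4t)cos(2t), v(t) = C_1e^(4t)sin(2t) - C_2e^(4t)cos(2t)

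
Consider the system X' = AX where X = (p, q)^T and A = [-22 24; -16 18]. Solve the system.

Coefficient matrix A = [[-22, 24], [-16, 18]].
Characteristic polynomial det(A - λI) = λ^2 + 4λ - 12 = 0.
Eigenvalues λ = -6, 2.
For λ=-6: (A-λI) row 1 is [-16, 24], so an eigenvector is (3, 2).
For λ=2: (A-λI) row 1 is [-24, 24], so an eigenvector is (1, 1).
General solution: C_1e^(-6t)(3,2) + C_2e^(2t)(1,1).

p(t) = 3C_1e^(-6t) + C_2e^(2t), q(t) = 2C_1e^(-6t) + C_2e^(2t)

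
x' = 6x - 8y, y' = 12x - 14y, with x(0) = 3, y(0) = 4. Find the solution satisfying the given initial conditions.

Coefficient matrix A = [[6, -8], [12, -14]].
Characteristic polynomial det(A - λI) = λ^2 + 8λ + 12 = 0.
Eigenvalues λ = -2, -6.
For λ=-2: (A-λI) row 1 is [8, -8], so an eigenvector is (-1, -1).
For λ=-6: (A-λI) row 1 is [12, -8], so an eigenvector is (2, 3).
General solution: C_1e^(-2t)(-1,-1) + C_2e^(-6t)(2,3).
Applying x(0)=3, y(0)=4 gives C_1=-1, C_2=1.

x(t) = e^(-2t) + 2e^(-6t), y(t) = e^(-2t) + 3e^(-6t)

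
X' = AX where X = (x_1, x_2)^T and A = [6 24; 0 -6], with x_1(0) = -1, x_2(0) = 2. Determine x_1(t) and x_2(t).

Coefficient matrix A = [[6, 24], [0, -6]].
Characteristic polynomial det(A - λI) = λ^2 - 36 = 0.
Eigenvalues λ = 6, -6.
For λ=6: (A-λI) row 1 is [0, 24], so an eigenvector is (1, 0).
For λ=-6: (A-λI) row 1 is [12, 24], so an eigenvector is (2, -1).
General solution: K_1e^(6t)(1,0) + K_2e^(-6t)(2,-1).
Applying x_1(0)=-1, x_2(0)=2 gives K_1=3, K_2=-2.

x_1(t) = 3e^(6t) - 4e^(-6t), x_2(t) = 2e^(-6t)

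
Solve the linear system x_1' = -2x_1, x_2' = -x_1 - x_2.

x_1(t) = c_1e^(-2t), x_2(t) = c_1e^(-2t) - c_2e^(-t)

Coefficient matrix A = [[-2, 0], [-1, -1]].
Characteristic polynomial det(A - λI) = λ^2 + 3λ + 2 = 0.
Eigenvalues λ = -2, -1.
For λ=-2: (A-λI) row 2 is [-1, 1], so an eigenvector is (1, 1).
For λ=-1: (A-λI) row 1 is [-1, 0], so an eigenvector is (0, -1).
General solution: c_1e^(-2t)(1,1) + c_2e^(-t)(0,-1).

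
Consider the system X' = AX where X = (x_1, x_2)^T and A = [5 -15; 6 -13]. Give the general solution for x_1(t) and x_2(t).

x_1(t) = 2C_1e^(-4t)sin(3t) - C_1e^(-4t)cos(3t) - C_2e^(-4t)sin(3t) - 2C_2e^(-4t)cos(3t), x_2(t) = C_1e^(-4t)sin(3t) - C_1e^(-4t)cos(3t) - C_2e^(-4t)sin(3t) - C_2e^(-4t)cos(3t)

Coefficient matrix A = [[5, -15], [6, -13]].
Characteristic polynomial det(A - λI) = λ^2 + 8λ + 25 = 0.
Eigenvalues λ = -4 ± 3i (complex conjugate pair).
For λ=-4+3i: an eigenvector is (-1,-1) - i(2,1) = (-1 - 2i, -1 - i).
A real fundamental pair from Re and Im of e^((-4+3i)t)v: X_1 = e^(-4t)(cos(3t)·(-1,-1) + sin(3t)·(2,1)), X_2 = e^(-4t)(sin(3t)·(-1,-1) - cos(3t)·(2,1)).
General solution: C_1X_1 + C_2X_2.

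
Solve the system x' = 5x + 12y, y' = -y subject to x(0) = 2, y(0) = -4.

Coefficient matrix A = [[5, 12], [0, -1]].
Characteristic polynomial det(A - λI) = λ^2 - 4λ - 5 = 0.
Eigenvalues λ = -1, 5.
For λ=-1: (A-λI) row 1 is [6, 12], so an eigenvector is (-2, 1).
For λ=5: (A-λI) row 1 is [0, 12], so an eigenvector is (1, 0).
General solution: K_1e^(-t)(-2,1) + K_2e^(5t)(1,0).
Applying x(0)=2, y(0)=-4 gives K_1=-4, K_2=-6.

x(t) = -6e^(5t) + 8e^(-t), y(t) = -4e^(-t)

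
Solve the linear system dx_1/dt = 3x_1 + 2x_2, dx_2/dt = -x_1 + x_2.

x_1(t) = -C_1e^(2t)sin(t) + C_1e^(2t)cos(t) + C_2e^(2t)sin(t) + C_2e^(2t)cos(t), x_2(t) = -C_1e^(2t)cos(t) - C_2e^(2t)sin(t)

Coefficient matrix A = [[3, 2], [-1, 1]].
Characteristic polynomial det(A - λI) = λ^2 - 4λ + 5 = 0.
Eigenvalues λ = 2 ± i (complex conjugate pair).
For λ=2+i: an eigenvector is (1,-1) - i(-1,0) = (1 + i, -1).
A real fundamental pair from Re and Im of e^((2+i)t)v: X_1 = e^(2t)(cos(t)·(1,-1) + sin(t)·(-1,0)), X_2 = e^(2t)(sin(t)·(1,-1) - cos(t)·(-1,0)).
General solution: C_1X_1 + C_2X_2.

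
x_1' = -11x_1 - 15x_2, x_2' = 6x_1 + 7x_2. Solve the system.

Coefficient matrix A = [[-11, -15], [6, 7]].
Characteristic polynomial det(A - λI) = λ^2 + 4λ + 13 = 0.
Eigenvalues λ = -2 ± 3i (complex conjugate pair).
For λ=-2+3i: an eigenvector is (2,-1) - i(-1,1) = (2 + i, -1 - i).
A real fundamental pair from Re and Im of e^((-2+3i)t)v: X_1 = e^(-2t)(cos(3t)·(2,-1) + sin(3t)·(-1,1)), X_2 = e^(-2t)(sin(3t)·(2,-1) - cos(3t)·(-1,1)).
General solution: K_1X_1 + K_2X_2.

x_1(t) = -K_1e^(-2t)sin(3t) + 2K_1e^(-2t)cos(3t) + 2K_2e^(-2t)sin(3t) + K_2e^(-2t)cos(3t), x_2(t) = K_1e^(-2t)sin(3t) - K_1e^(-2t)cos(3t) - K_2e^(-2t)sin(3t) - K_2e^(-2t)cos(3t)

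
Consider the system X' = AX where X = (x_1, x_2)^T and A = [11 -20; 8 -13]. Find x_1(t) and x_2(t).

x_1(t) = -K_1e^(-t)sin(4t) - 2K_1e^(-t)cos(4t) - 2K_2e^(-t)sin(4t) + K_2e^(-t)cos(4t), x_2(t) = -K_1e^(-t)sin(4t) - K_1e^(-t)cos(4t) - K_2e^(-t)sin(4t) + K_2e^(-t)cos(4t)

Coefficient matrix A = [[11, -20], [8, -13]].
Characteristic polynomial det(A - λI) = λ^2 + 2λ + 17 = 0.
Eigenvalues λ = -1 ± 4i (complex conjugate pair).
For λ=-1+4i: an eigenvector is (-2,-1) - i(-1,-1) = (-2 + i, -1 + i).
A real fundamental pair from Re and Im of e^((-1+4i)t)v: X_1 = e^(-t)(cos(4t)·(-2,-1) + sin(4t)·(-1,-1)), X_2 = e^(-t)(sin(4t)·(-2,-1) - cos(4t)·(-1,-1)).
General solution: K_1X_1 + K_2X_2.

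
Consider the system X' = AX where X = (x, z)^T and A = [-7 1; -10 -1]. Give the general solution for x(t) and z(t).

x(t) = K_1e^(-4t)sin(t) - K_2e^(-4t)cos(t), z(t) = 3K_1e^(-4t)sin(t) + K_1e^(-4t)cos(t) + K_2e^(-4t)sin(t) - 3K_2e^(-4t)cos(t)

Coefficient matrix A = [[-7, 1], [-10, -1]].
Characteristic polynomial det(A - λI) = λ^2 + 8λ + 17 = 0.
Eigenvalues λ = -4 ± i (complex conjugate pair).
For λ=-4+i: an eigenvector is (0,1) - i(1,3) = (0 - i, 1 - 3i).
A real fundamental pair from Re and Im of e^((-4+i)t)v: X_1 = e^(-4t)(cos(t)·(0,1) + sin(t)·(1,3)), X_2 = e^(-4t)(sin(t)·(0,1) - cos(t)·(1,3)).
General solution: K_1X_1 + K_2X_2.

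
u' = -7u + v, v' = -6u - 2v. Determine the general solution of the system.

u(t) = c_1e^(-4t) - c_2e^(-5t), v(t) = 3c_1e^(-4t) - 2c_2e^(-5t)

Coefficient matrix A = [[-7, 1], [-6, -2]].
Characteristic polynomial det(A - λI) = λ^2 + 9λ + 20 = 0.
Eigenvalues λ = -4, -5.
For λ=-4: (A-λI) row 1 is [-3, 1], so an eigenvector is (1, 3).
For λ=-5: (A-λI) row 1 is [-2, 1], so an eigenvector is (-1, -2).
General solution: c_1e^(-4t)(1,3) + c_2e^(-5t)(-1,-2).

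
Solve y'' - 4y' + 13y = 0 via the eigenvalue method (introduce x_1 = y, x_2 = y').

y(t) = C_1e^(2t)cos(3t) + C_2e^(2t)sin(3t)

Let x_1 = y, x_2 = y'. Then x_1' = x_2 and x_2' = -13x_1 + 4x_2.
A = [[0,1],[-13,4]]; det(A-λI) = λ^2 - 4λ + 13.
Eigenvalues λ = 2 ± 3i.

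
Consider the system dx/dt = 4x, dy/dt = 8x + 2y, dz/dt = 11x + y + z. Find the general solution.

x(t) = c_3e^(4t), y(t) = c_2e^(2t) + 4c_3e^(4t), z(t) = c_1e^(t) + c_2e^(2t) + 5c_3e^(4t)

Coefficient matrix A = [[4, 0, 0], [8, 2, 0], [11, 1, 1]].
det(A - λI) = 0 gives eigenvalues λ = 1, 2, 4.
For λ=1: eigenvector (0,0,1).
For λ=2: eigenvector (0,1,1).
For λ=4: eigenvector (1,4,5).
General solution: c_1e^(t)(0,0,1) + c_2e^(2t)(0,1,1) + c_3e^(4t)(1,4,5).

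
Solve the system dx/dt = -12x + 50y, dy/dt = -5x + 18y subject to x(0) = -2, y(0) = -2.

x(t) = -14e^(3t)sin(5t) - 2e^(3t)cos(5t), y(t) = -4e^(3t)sin(5t) - 2e^(3t)cos(5t)

Coefficient matrix A = [[-12, 50], [-5, 18]].
Characteristic polynomial det(A - λI) = λ^2 - 6λ + 34 = 0.
Eigenvalues λ = 3 ± 5i (complex conjugate pair).
For λ=3+5i: an eigenvector is (3,1) - i(1,0) = (3 - i, 1).
A real fundamental pair from Re and Im of e^((3+5i)t)v: X_1 = e^(3t)(cos(5t)·(3,1) + sin(5t)·(1,0)), X_2 = e^(3t)(sin(5t)·(3,1) - cos(5t)·(1,0)).
General solution: c_1X_1 + c_2X_2.
Applying x(0)=-2, y(0)=-2 gives c_1=-2, c_2=-4.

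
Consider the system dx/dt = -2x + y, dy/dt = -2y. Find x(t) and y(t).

Coefficient matrix A = [[-2, 1], [0, -2]].
Characteristic polynomial det(A - λI) = λ^2 + 4λ + 4 = 0.
Single eigenvalue λ = -2 with algebraic multiplicity 2.
Eigenvector v = (1,0); generalized eigenvector w with (A-λI)w=v is (2,1).
General solution: e^(-2t)[c_1·v + c_2·(t·v + w)].

x(t) = c_1e^(-2t) + c_2te^(-2t) + 2c_2e^(-2t), y(t) = c_2e^(-2t)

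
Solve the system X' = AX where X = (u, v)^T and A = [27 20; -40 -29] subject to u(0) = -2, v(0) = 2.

u(t) = -4e^(-t)sin(4t) - 2e^(-t)cos(4t), v(t) = 6e^(-t)sin(4t) + 2e^(-t)cos(4t)

Coefficient matrix A = [[27, 20], [-40, -29]].
Characteristic polynomial det(A - λI) = λ^2 + 2λ + 17 = 0.
Eigenvalues λ = -1 ± 4i (complex conjugate pair).
For λ=-1+4i: an eigenvector is (-2,3) - i(1,-1) = (-2 - i, 3 + i).
A real fundamental pair from Re and Im of e^((-1+4i)t)v: X_1 = e^(-t)(cos(4t)·(-2,3) + sin(4t)·(1,-1)), X_2 = e^(-t)(sin(4t)·(-2,3) - cos(4t)·(1,-1)).
General solution: C_1X_1 + C_2X_2.
Applying u(0)=-2, v(0)=2 gives C_1=0, C_2=2.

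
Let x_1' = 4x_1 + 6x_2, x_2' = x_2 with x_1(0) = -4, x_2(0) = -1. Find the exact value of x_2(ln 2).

-2

A = [[4,6],[0,1]]; eigenvalues λ = 1, 4.
Eigenvectors: (-2,1) for λ=1, (1,0) for λ=4.
From the initial condition, c_1 = -1, c_2 = -6.
x_2(ln 2) = (-1)(2^1)(1) + (-6)(2^4)(0) = -2.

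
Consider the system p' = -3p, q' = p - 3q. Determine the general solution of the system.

p(t) = -C_2e^(-3t), q(t) = -C_1e^(-3t) - C_2te^(-3t) + C_2e^(-3t)

Coefficient matrix A = [[-3, 0], [1, -3]].
Characteristic polynomial det(A - λI) = λ^2 + 6λ + 9 = 0.
Single eigenvalue λ = -3 with algebraic multiplicity 2.
Eigenvector v = (0,-1); generalized eigenvector w with (A-λI)w=v is (-1,1).
General solution: e^(-3t)[C_1·v + C_2·(t·v + w)].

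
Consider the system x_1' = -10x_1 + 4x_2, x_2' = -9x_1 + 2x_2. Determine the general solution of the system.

x_1(t) = 2K_1e^(-4t) + 2K_2te^(-4t) + K_2e^(-4t), x_2(t) = 3K_1e^(-4t) + 3K_2te^(-4t) + 2K_2e^(-4t)

Coefficient matrix A = [[-10, 4], [-9, 2]].
Characteristic polynomial det(A - λI) = λ^2 + 8λ + 16 = 0.
Single eigenvalue λ = -4 with algebraic multiplicity 2.
Eigenvector v = (2,3); generalized eigenvector w with (A-λI)w=v is (1,2).
General solution: e^(-4t)[K_1·v + K_2·(t·v + w)].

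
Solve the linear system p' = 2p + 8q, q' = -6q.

p(t) = c_1e^(2t) - c_2e^(-6t), q(t) = c_2e^(-6t)

Coefficient matrix A = [[2, 8], [0, -6]].
Characteristic polynomial det(A - λI) = λ^2 + 4λ - 12 = 0.
Eigenvalues λ = 2, -6.
For λ=2: (A-λI) row 1 is [0, 8], so an eigenvector is (1, 0).
For λ=-6: (A-λI) row 1 is [8, 8], so an eigenvector is (-1, 1).
General solution: c_1e^(2t)(1,0) + c_2e^(-6t)(-1,1).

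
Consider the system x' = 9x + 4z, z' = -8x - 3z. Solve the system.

Coefficient matrix A = [[9, 4], [-8, -3]].
Characteristic polynomial det(A - λI) = λ^2 - 6λ + 5 = 0.
Eigenvalues λ = 1, 5.
For λ=1: (A-λI) row 1 is [8, 4], so an eigenvector is (1, -2).
For λ=5: (A-λI) row 1 is [4, 4], so an eigenvector is (1, -1).
General solution: K_1e^(t)(1,-2) + K_2e^(5t)(1,-1).

x(t) = K_1e^(t) + K_2e^(5t), z(t) = -2K_1e^(t) - K_2e^(5t)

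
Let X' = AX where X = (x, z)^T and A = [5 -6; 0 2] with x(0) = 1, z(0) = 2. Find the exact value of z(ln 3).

18

A = [[5,-6],[0,2]]; eigenvalues λ = 5, 2.
Eigenvectors: (-1,0) for λ=5, (2,1) for λ=2.
From the initial condition, c_1 = 3, c_2 = 2.
z(ln 3) = (3)(3^5)(0) + (2)(3^2)(1) = 18.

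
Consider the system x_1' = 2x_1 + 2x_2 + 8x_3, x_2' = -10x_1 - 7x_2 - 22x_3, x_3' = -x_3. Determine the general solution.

x_1(t) = 2C_1e^(-t) - 2C_2e^(-3t) + C_3e^(-2t), x_2(t) = -7C_1e^(-t) + 5C_2e^(-3t) - 2C_3e^(-2t), x_3(t) = C_1e^(-t)

Coefficient matrix A = [[2, 2, 8], [-10, -7, -22], [0, 0, -1]].
det(A - λI) = 0 gives eigenvalues λ = -1, -3, -2.
For λ=-1: eigenvector (2,-7,1).
For λ=-3: eigenvector (-2,5,0).
For λ=-2: eigenvector (1,-2,0).
General solution: C_1e^(-t)(2,-7,1) + C_2e^(-3t)(-2,5,0) + C_3e^(-2t)(1,-2,0).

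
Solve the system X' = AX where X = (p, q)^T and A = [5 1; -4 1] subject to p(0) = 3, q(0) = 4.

Coefficient matrix A = [[5, 1], [-4, 1]].
Characteristic polynomial det(A - λI) = λ^2 - 6λ + 9 = 0.
Single eigenvalue λ = 3 with algebraic multiplicity 2.
Eigenvector v = (-1,2); generalized eigenvector w with (A-λI)w=v is (-1,1).
General solution: e^(3t)[C_1·v + C_2·(t·v + w)].
Applying p(0)=3, q(0)=4 gives C_1=7, C_2=-10.

p(t) = 10te^(3t) + 3e^(3t), q(t) = -20te^(3t) + 4e^(3t)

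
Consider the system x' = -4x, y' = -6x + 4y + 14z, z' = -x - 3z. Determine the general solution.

Coefficient matrix A = [[-4, 0, 0], [-6, 4, 14], [-1, 0, -3]].
det(A - λI) = 0 gives eigenvalues λ = -4, 4, -3.
For λ=-4: eigenvector (1,-1,1).
For λ=4: eigenvector (0,1,0).
For λ=-3: eigenvector (0,-2,1).
General solution: c_1e^(-4t)(1,-1,1) + c_2e^(4t)(0,1,0) + c_3e^(-3t)(0,-2,1).

x(t) = c_1e^(-4t), y(t) = -c_1e^(-4t) + c_2e^(4t) - 2c_3e^(-3t), z(t) = c_1e^(-4t) + c_3e^(-3t)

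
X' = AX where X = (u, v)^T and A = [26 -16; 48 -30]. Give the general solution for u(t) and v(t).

u(t) = 2C_1e^(2t) + C_2e^(-6t), v(t) = 3C_1e^(2t) + 2C_2e^(-6t)

Coefficient matrix A = [[26, -16], [48, -30]].
Characteristic polynomial det(A - λI) = λ^2 + 4λ - 12 = 0.
Eigenvalues λ = 2, -6.
For λ=2: (A-λI) row 1 is [24, -16], so an eigenvector is (2, 3).
For λ=-6: (A-λI) row 1 is [32, -16], so an eigenvector is (1, 2).
General solution: C_1e^(2t)(2,3) + C_2e^(-6t)(1,2).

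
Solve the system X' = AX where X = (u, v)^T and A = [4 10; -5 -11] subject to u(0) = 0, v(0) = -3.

u(t) = -6e^(-t) + 6e^(-6t), v(t) = 3e^(-t) - 6e^(-6t)

Coefficient matrix A = [[4, 10], [-5, -11]].
Characteristic polynomial det(A - λI) = λ^2 + 7λ + 6 = 0.
Eigenvalues λ = -6, -1.
For λ=-6: (A-λI) row 1 is [10, 10], so an eigenvector is (1, -1).
For λ=-1: (A-λI) row 1 is [5, 10], so an eigenvector is (2, -1).
General solution: K_1e^(-6t)(1,-1) + K_2e^(-t)(2,-1).
Applying u(0)=0, v(0)=-3 gives K_1=6, K_2=-3.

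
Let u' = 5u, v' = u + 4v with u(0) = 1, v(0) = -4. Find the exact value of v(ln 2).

-48

A = [[5,0],[1,4]]; eigenvalues λ = 5, 4.
Eigenvectors: (1,1) for λ=5, (0,-1) for λ=4.
From the initial condition, c_1 = 1, c_2 = 5.
v(ln 2) = (1)(2^5)(1) + (5)(2^4)(-1) = -48.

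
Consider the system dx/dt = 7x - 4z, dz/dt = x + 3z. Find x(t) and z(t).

Coefficient matrix A = [[7, -4], [1, 3]].
Characteristic polynomial det(A - λI) = λ^2 - 10λ + 25 = 0.
Single eigenvalue λ = 5 with algebraic multiplicity 2.
Eigenvector v = (2,1); generalized eigenvector w with (A-λI)w=v is (-3,-2).
General solution: e^(5t)[c_1·v + c_2·(t·v + w)].

x(t) = 2c_1e^(5t) + 2c_2te^(5t) - 3c_2e^(5t), z(t) = c_1e^(5t) + c_2te^(5t) - 2c_2e^(5t)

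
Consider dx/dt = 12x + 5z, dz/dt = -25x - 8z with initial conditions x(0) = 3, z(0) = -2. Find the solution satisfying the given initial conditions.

Coefficient matrix A = [[12, 5], [-25, -8]].
Characteristic polynomial det(A - λI) = λ^2 - 4λ + 29 = 0.
Eigenvalues λ = 2 ± 5i (complex conjugate pair).
For λ=2+5i: an eigenvector is (0,1) - i(1,-2) = (0 - i, 1 + 2i).
A real fundamental pair from Re and Im of e^((2+5i)t)v: X_1 = e^(2t)(cos(5t)·(0,1) + sin(5t)·(1,-2)), X_2 = e^(2t)(sin(5t)·(0,1) - cos(5t)·(1,-2)).
General solution: C_1X_1 + C_2X_2.
Applying x(0)=3, z(0)=-2 gives C_1=4, C_2=-3.

x(t) = 4e^(2t)sin(5t) + 3e^(2t)cos(5t), z(t) = -11e^(2t)sin(5t) - 2e^(2t)cos(5t)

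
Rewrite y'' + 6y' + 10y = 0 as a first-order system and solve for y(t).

y(t) = K_1e^(-3t)cos(t) + K_2e^(-3t)sin(t)

Let x_1 = y, x_2 = y'. Then x_1' = x_2 and x_2' = -10x_1 - 6x_2.
A = [[0,1],[-10,-6]]; det(A-λI) = λ^2 + 6λ + 10.
Eigenvalues λ = -3 ± i.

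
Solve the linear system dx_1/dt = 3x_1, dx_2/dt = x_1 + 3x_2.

Coefficient matrix A = [[3, 0], [1, 3]].
Characteristic polynomial det(A - λI) = λ^2 - 6λ + 9 = 0.
Single eigenvalue λ = 3 with algebraic multiplicity 2.
Eigenvector v = (0,-1); generalized eigenvector w with (A-λI)w=v is (-1,1).
General solution: e^(3t)[K_1·v + K_2·(t·v + w)].

x_1(t) = -K_2e^(3t), x_2(t) = -K_1e^(3t) - K_2te^(3t) + K_2e^(3t)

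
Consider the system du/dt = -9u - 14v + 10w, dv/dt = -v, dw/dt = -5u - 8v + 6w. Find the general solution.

u(t) = c_1e^(t) - 3c_2e^(-t) - 2c_3e^(-4t), v(t) = c_2e^(-t), w(t) = c_1e^(t) - c_2e^(-t) - c_3e^(-4t)

Coefficient matrix A = [[-9, -14, 10], [0, -1, 0], [-5, -8, 6]].
det(A - λI) = 0 gives eigenvalues λ = 1, -1, -4.
For λ=1: eigenvector (1,0,1).
For λ=-1: eigenvector (-3,1,-1).
For λ=-4: eigenvector (-2,0,-1).
General solution: c_1e^(t)(1,0,1) + c_2e^(-t)(-3,1,-1) + c_3e^(-4t)(-2,0,-1).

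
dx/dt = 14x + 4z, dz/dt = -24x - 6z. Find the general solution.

x(t) = -K_1e^(6t) + K_2e^(2t), z(t) = 2K_1e^(6t) - 3K_2e^(2t)

Coefficient matrix A = [[14, 4], [-24, -6]].
Characteristic polynomial det(A - λI) = λ^2 - 8λ + 12 = 0.
Eigenvalues λ = 6, 2.
For λ=6: (A-λI) row 1 is [8, 4], so an eigenvector is (-1, 2).
For λ=2: (A-λI) row 1 is [12, 4], so an eigenvector is (1, -3).
General solution: K_1e^(6t)(-1,2) + K_2e^(2t)(1,-3).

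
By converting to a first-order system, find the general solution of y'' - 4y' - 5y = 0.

Let x_1 = y, x_2 = y'. Then x_1' = x_2 and x_2' = 5x_1 + 4x_2.
A = [[0,1],[5,4]]; det(A-λI) = λ^2 - 4λ - 5.
Eigenvalues λ = -1, 5 with eigenvectors (1,-1), (1,5).

y(t) = C_1e^(-t) + C_2e^(5t)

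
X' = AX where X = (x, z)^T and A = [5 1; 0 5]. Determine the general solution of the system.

Coefficient matrix A = [[5, 1], [0, 5]].
Characteristic polynomial det(A - λI) = λ^2 - 10λ + 25 = 0.
Single eigenvalue λ = 5 with algebraic multiplicity 2.
Eigenvector v = (1,0); generalized eigenvector w with (A-λI)w=v is (2,1).
General solution: e^(5t)[C_1·v + C_2·(t·v + w)].

x(t) = C_1e^(5t) + C_2te^(5t) + 2C_2e^(5t), z(t) = C_2e^(5t)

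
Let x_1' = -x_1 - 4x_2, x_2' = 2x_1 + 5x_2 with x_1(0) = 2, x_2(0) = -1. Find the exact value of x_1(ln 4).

A = [[-1,-4],[2,5]]; eigenvalues λ = 3, 1.
Eigenvectors: (1,-1) for λ=3, (2,-1) for λ=1.
From the initial condition, c_1 = 0, c_2 = 1.
x_1(ln 4) = (0)(4^3)(1) + (1)(4^1)(2) = 8.

8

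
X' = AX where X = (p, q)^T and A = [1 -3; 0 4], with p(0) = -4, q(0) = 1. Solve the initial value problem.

Coefficient matrix A = [[1, -3], [0, 4]].
Characteristic polynomial det(A - λI) = λ^2 - 5λ + 4 = 0.
Eigenvalues λ = 4, 1.
For λ=4: (A-λI) row 1 is [-3, -3], so an eigenvector is (-1, 1).
For λ=1: (A-λI) row 1 is [0, -3], so an eigenvector is (1, 0).
General solution: K_1e^(4t)(-1,1) + K_2e^(t)(1,0).
Applying p(0)=-4, q(0)=1 gives K_1=1, K_2=-3.

p(t) = -e^(4t) - 3e^(t), q(t) = e^(4t)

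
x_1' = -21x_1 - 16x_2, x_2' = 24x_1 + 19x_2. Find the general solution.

x_1(t) = 2K_1e^(3t) - K_2e^(-5t), x_2(t) = -3K_1e^(3t) + K_2e^(-5t)

Coefficient matrix A = [[-21, -16], [24, 19]].
Characteristic polynomial det(A - λI) = λ^2 + 2λ - 15 = 0.
Eigenvalues λ = 3, -5.
For λ=3: (A-λI) row 1 is [-24, -16], so an eigenvector is (2, -3).
For λ=-5: (A-λI) row 1 is [-16, -16], so an eigenvector is (-1, 1).
General solution: K_1e^(3t)(2,-3) + K_2e^(-5t)(-1,1).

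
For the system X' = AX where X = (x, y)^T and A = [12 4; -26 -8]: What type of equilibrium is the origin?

unstable spiral

A = [[12,4],[-26,-8]]; det(A-λI) = λ^2 - 4λ + 8.
λ = 2 ± 2i: positive real part.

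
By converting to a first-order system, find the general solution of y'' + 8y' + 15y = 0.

y(t) = C_1e^(-5t) + C_2e^(-3t)

Let x_1 = y, x_2 = y'. Then x_1' = x_2 and x_2' = -15x_1 - 8x_2.
A = [[0,1],[-15,-8]]; det(A-λI) = λ^2 + 8λ + 15.
Eigenvalues λ = -5, -3 with eigenvectors (1,-5), (1,-3).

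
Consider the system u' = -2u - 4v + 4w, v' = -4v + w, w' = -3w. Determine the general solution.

Coefficient matrix A = [[-2, -4, 4], [0, -4, 1], [0, 0, -3]].
det(A - λI) = 0 gives eigenvalues λ = -4, -2, -3.
For λ=-4: eigenvector (2,1,0).
For λ=-2: eigenvector (1,0,0).
For λ=-3: eigenvector (0,1,1).
General solution: c_1e^(-4t)(2,1,0) + c_2e^(-2t)(1,0,0) + c_3e^(-3t)(0,1,1).

u(t) = 2c_1e^(-4t) + c_2e^(-2t), v(t) = c_1e^(-4t) + c_3e^(-3t), w(t) = c_3e^(-3t)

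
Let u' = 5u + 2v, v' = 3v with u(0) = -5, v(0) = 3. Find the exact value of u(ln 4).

A = [[5,2],[0,3]]; eigenvalues λ = 3, 5.
Eigenvectors: (1,-1) for λ=3, (1,0) for λ=5.
From the initial condition, c_1 = -3, c_2 = -2.
u(ln 4) = (-3)(4^3)(1) + (-2)(4^5)(1) = -2240.

-2240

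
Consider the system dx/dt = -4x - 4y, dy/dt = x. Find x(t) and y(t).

x(t) = 2c_1e^(-2t) + 2c_2te^(-2t) - c_2e^(-2t), y(t) = -c_1e^(-2t) - c_2te^(-2t)

Coefficient matrix A = [[-4, -4], [1, 0]].
Characteristic polynomial det(A - λI) = λ^2 + 4λ + 4 = 0.
Single eigenvalue λ = -2 with algebraic multiplicity 2.
Eigenvector v = (2,-1); generalized eigenvector w with (A-λI)w=v is (-1,0).
General solution: e^(-2t)[c_1·v + c_2·(t·v + w)].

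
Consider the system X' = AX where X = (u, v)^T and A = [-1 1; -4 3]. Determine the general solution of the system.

Coefficient matrix A = [[-1, 1], [-4, 3]].
Characteristic polynomial det(A - λI) = λ^2 - 2λ + 1 = 0.
Single eigenvalue λ = 1 with algebraic multiplicity 2.
Eigenvector v = (1,2); generalized eigenvector w with (A-λI)w=v is (1,3).
General solution: e^(t)[K_1·v + K_2·(t·v + w)].

u(t) = K_1e^(t) + K_2te^(t) + K_2e^(t), v(t) = 2K_1e^(t) + 2K_2te^(t) + 3K_2e^(t)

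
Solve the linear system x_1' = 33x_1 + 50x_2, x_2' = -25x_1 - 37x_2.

x_1(t) = -C_1e^(-2t)sin(5t) - 3C_1e^(-2t)cos(5t) - 3C_2e^(-2t)sin(5t) + C_2e^(-2t)cos(5t), x_2(t) = C_1e^(-2t)sin(5t) + 2C_1e^(-2t)cos(5t) + 2C_2e^(-2t)sin(5t) - C_2e^(-2t)cos(5t)

Coefficient matrix A = [[33, 50], [-25, -37]].
Characteristic polynomial det(A - λI) = λ^2 + 4λ + 29 = 0.
Eigenvalues λ = -2 ± 5i (complex conjugate pair).
For λ=-2+5i: an eigenvector is (-3,2) - i(-1,1) = (-3 + i, 2 - i).
A real fundamental pair from Re and Im of e^((-2+5i)t)v: X_1 = e^(-2t)(cos(5t)·(-3,2) + sin(5t)·(-1,1)), X_2 = e^(-2t)(sin(5t)·(-3,2) - cos(5t)·(-1,1)).
General solution: C_1X_1 + C_2X_2.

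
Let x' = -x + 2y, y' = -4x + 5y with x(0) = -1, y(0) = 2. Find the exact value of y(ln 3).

150

A = [[-1,2],[-4,5]]; eigenvalues λ = 3, 1.
Eigenvectors: (1,2) for λ=3, (-1,-1) for λ=1.
From the initial condition, c_1 = 3, c_2 = 4.
y(ln 3) = (3)(3^3)(2) + (4)(3^1)(-1) = 150.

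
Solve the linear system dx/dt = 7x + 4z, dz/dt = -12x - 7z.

Coefficient matrix A = [[7, 4], [-12, -7]].
Characteristic polynomial det(A - λI) = λ^2 - 1 = 0.
Eigenvalues λ = -1, 1.
For λ=-1: (A-λI) row 1 is [8, 4], so an eigenvector is (-1, 2).
For λ=1: (A-λI) row 1 is [6, 4], so an eigenvector is (2, -3).
General solution: c_1e^(-t)(-1,2) + c_2e^(t)(2,-3).

x(t) = -c_1e^(-t) + 2c_2e^(t), z(t) = 2c_1e^(-t) - 3c_2e^(t)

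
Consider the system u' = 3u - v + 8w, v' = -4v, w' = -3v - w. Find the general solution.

u(t) = C_1e^(3t) + 2C_2e^(-t) - C_3e^(-4t), v(t) = C_3e^(-4t), w(t) = -C_2e^(-t) + C_3e^(-4t)

Coefficient matrix A = [[3, -1, 8], [0, -4, 0], [0, -3, -1]].
det(A - λI) = 0 gives eigenvalues λ = 3, -1, -4.
For λ=3: eigenvector (1,0,0).
For λ=-1: eigenvector (2,0,-1).
For λ=-4: eigenvector (-1,1,1).
General solution: C_1e^(3t)(1,0,0) + C_2e^(-t)(2,0,-1) + C_3e^(-4t)(-1,1,1).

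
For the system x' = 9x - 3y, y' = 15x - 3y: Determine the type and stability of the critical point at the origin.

A = [[9,-3],[15,-3]]; det(A-λI) = λ^2 - 6λ + 18.
λ = 3 ± 3i: positive real part.

unstable spiral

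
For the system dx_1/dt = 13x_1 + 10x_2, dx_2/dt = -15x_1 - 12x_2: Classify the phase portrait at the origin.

A = [[13,10],[-15,-12]]; det(A-λI) = λ^2 - λ - 6.
λ = -2, 3: opposite signs.

saddle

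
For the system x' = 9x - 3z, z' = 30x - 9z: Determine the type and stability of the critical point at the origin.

A = [[9,-3],[30,-9]]; det(A-λI) = λ^2 + 9.
λ = 0 ± 3i: zero real part.

center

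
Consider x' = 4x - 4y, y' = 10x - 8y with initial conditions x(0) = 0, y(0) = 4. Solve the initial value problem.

Coefficient matrix A = [[4, -4], [10, -8]].
Characteristic polynomial det(A - λI) = λ^2 + 4λ + 8 = 0.
Eigenvalues λ = -2 ± 2i (complex conjugate pair).
For λ=-2+2i: an eigenvector is (1,2) - i(-1,-1) = (1 + i, 2 + i).
A real fundamental pair from Re and Im of e^((-2+2i)t)v: X_1 = e^(-2t)(cos(2t)·(1,2) + sin(2t)·(-1,-1)), X_2 = e^(-2t)(sin(2t)·(1,2) - cos(2t)·(-1,-1)).
General solution: K_1X_1 + K_2X_2.
Applying x(0)=0, y(0)=4 gives K_1=4, K_2=-4.

x(t) = -8e^(-2t)sin(2t), y(t) = -12e^(-2t)sin(2t) + 4e^(-2t)cos(2t)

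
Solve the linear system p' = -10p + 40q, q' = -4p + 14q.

Coefficient matrix A = [[-10, 40], [-4, 14]].
Characteristic polynomial det(A - λI) = λ^2 - 4λ + 20 = 0.
Eigenvalues λ = 2 ± 4i (complex conjugate pair).
For λ=2+4i: an eigenvector is (3,1) - i(1,0) = (3 - i, 1).
A real fundamental pair from Re and Im of e^((2+4i)t)v: X_1 = e^(2t)(cos(4t)·(3,1) + sin(4t)·(1,0)), X_2 = e^(2t)(sin(4t)·(3,1) - cos(4t)·(1,0)).
General solution: C_1X_1 + C_2X_2.

p(t) = C_1e^(2t)sin(4t) + 3C_1e^(2t)cos(4t) + 3C_2e^(2t)sin(4t) - C_2e^(2t)cos(4t), q(t) = C_1e^(2t)cos(4t) + C_2e^(2t)sin(4t)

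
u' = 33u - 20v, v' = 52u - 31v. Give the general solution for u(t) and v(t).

u(t) = -K_1e^(t)sin(4t) - 2K_1e^(t)cos(4t) - 2K_2e^(t)sin(4t) + K_2e^(t)cos(4t), v(t) = -2K_1e^(t)sin(4t) - 3K_1e^(t)cos(4t) - 3K_2e^(t)sin(4t) + 2K_2e^(t)cos(4t)

Coefficient matrix A = [[33, -20], [52, -31]].
Characteristic polynomial det(A - λI) = λ^2 - 2λ + 17 = 0.
Eigenvalues λ = 1 ± 4i (complex conjugate pair).
For λ=1+4i: an eigenvector is (-2,-3) - i(-1,-2) = (-2 + i, -3 + 2i).
A real fundamental pair from Re and Im of e^((1+4i)t)v: X_1 = e^(t)(cos(4t)·(-2,-3) + sin(4t)·(-1,-2)), X_2 = e^(t)(sin(4t)·(-2,-3) - cos(4t)·(-1,-2)).
General solution: K_1X_1 + K_2X_2.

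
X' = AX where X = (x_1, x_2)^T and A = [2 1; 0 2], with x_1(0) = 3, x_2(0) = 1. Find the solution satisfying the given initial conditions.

x_1(t) = te^(2t) + 3e^(2t), x_2(t) = e^(2t)

Coefficient matrix A = [[2, 1], [0, 2]].
Characteristic polynomial det(A - λI) = λ^2 - 4λ + 4 = 0.
Single eigenvalue λ = 2 with algebraic multiplicity 2.
Eigenvector v = (1,0); generalized eigenvector w with (A-λI)w=v is (-3,1).
General solution: e^(2t)[c_1·v + c_2·(t·v + w)].
Applying x_1(0)=3, x_2(0)=1 gives c_1=6, c_2=1.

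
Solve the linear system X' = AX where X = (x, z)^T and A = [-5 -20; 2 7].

x(t) = c_1e^(t)sin(2t) + 3c_1e^(t)cos(2t) + 3c_2e^(t)sin(2t) - c_2e^(t)cos(2t), z(t) = -c_1e^(t)cos(2t) - c_2e^(t)sin(2t)

Coefficient matrix A = [[-5, -20], [2, 7]].
Characteristic polynomial det(A - λI) = λ^2 - 2λ + 5 = 0.
Eigenvalues λ = 1 ± 2i (complex conjugate pair).
For λ=1+2i: an eigenvector is (3,-1) - i(1,0) = (3 - i, -1).
A real fundamental pair from Re and Im of e^((1+2i)t)v: X_1 = e^(t)(cos(2t)·(3,-1) + sin(2t)·(1,0)), X_2 = e^(t)(sin(2t)·(3,-1) - cos(2t)·(1,0)).
General solution: c_1X_1 + c_2X_2.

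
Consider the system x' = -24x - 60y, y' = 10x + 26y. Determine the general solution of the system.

Coefficient matrix A = [[-24, -60], [10, 26]].
Characteristic polynomial det(A - λI) = λ^2 - 2λ - 24 = 0.
Eigenvalues λ = 6, -4.
For λ=6: (A-λI) row 1 is [-30, -60], so an eigenvector is (-2, 1).
For λ=-4: (A-λI) row 1 is [-20, -60], so an eigenvector is (-3, 1).
General solution: c_1e^(6t)(-2,1) + c_2e^(-4t)(-3,1).

x(t) = -2c_1e^(6t) - 3c_2e^(-4t), y(t) = c_1e^(6t) + c_2e^(-4t)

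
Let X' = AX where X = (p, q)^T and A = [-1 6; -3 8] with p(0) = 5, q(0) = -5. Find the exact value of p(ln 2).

-400

A = [[-1,6],[-3,8]]; eigenvalues λ = 2, 5.
Eigenvectors: (2,1) for λ=2, (-1,-1) for λ=5.
From the initial condition, c_1 = 10, c_2 = 15.
p(ln 2) = (10)(2^2)(2) + (15)(2^5)(-1) = -400.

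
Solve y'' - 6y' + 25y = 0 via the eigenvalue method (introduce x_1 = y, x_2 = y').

y(t) = C_1e^(3t)cos(4t) + C_2e^(3t)sin(4t)

Let x_1 = y, x_2 = y'. Then x_1' = x_2 and x_2' = -25x_1 + 6x_2.
A = [[0,1],[-25,6]]; det(A-λI) = λ^2 - 6λ + 25.
Eigenvalues λ = 3 ± 4i.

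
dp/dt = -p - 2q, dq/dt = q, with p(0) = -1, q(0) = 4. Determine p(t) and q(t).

Coefficient matrix A = [[-1, -2], [0, 1]].
Characteristic polynomial det(A - λI) = λ^2 - 1 = 0.
Eigenvalues λ = -1, 1.
For λ=-1: (A-λI) row 1 is [0, -2], so an eigenvector is (-1, 0).
For λ=1: (A-λI) row 1 is [-2, -2], so an eigenvector is (-1, 1).
General solution: K_1e^(-t)(-1,0) + K_2e^(t)(-1,1).
Applying p(0)=-1, q(0)=4 gives K_1=-3, K_2=4.

p(t) = -4e^(t) + 3e^(-t), q(t) = 4e^(t)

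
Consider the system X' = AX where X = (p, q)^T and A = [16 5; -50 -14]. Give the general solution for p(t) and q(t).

Coefficient matrix A = [[16, 5], [-50, -14]].
Characteristic polynomial det(A - λI) = λ^2 - 2λ + 26 = 0.
Eigenvalues λ = 1 ± 5i (complex conjugate pair).
For λ=1+5i: an eigenvector is (0,1) - i(1,-3) = (0 - i, 1 + 3i).
A real fundamental pair from Re and Im of e^((1+5i)t)v: X_1 = e^(t)(cos(5t)·(0,1) + sin(5t)·(1,-3)), X_2 = e^(t)(sin(5t)·(0,1) - cos(5t)·(1,-3)).
General solution: c_1X_1 + c_2X_2.

p(t) = c_1e^(t)sin(5t) - c_2e^(t)cos(5t), q(t) = -3c_1e^(t)sin(5t) + c_1e^(t)cos(5t) + c_2e^(t)sin(5t) + 3c_2e^(t)cos(5t)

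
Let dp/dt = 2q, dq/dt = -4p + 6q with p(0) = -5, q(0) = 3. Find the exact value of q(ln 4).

A = [[0,2],[-4,6]]; eigenvalues λ = 2, 4.
Eigenvectors: (-1,-1) for λ=2, (1,2) for λ=4.
From the initial condition, c_1 = 13, c_2 = 8.
q(ln 4) = (13)(4^2)(-1) + (8)(4^4)(2) = 3888.

3888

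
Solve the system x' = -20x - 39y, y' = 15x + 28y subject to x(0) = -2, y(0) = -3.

Coefficient matrix A = [[-20, -39], [15, 28]].
Characteristic polynomial det(A - λI) = λ^2 - 8λ + 25 = 0.
Eigenvalues λ = 4 ± 3i (complex conjugate pair).
For λ=4+3i: an eigenvector is (-3,2) - i(-2,1) = (-3 + 2i, 2 - i).
A real fundamental pair from Re and Im of e^((4+3i)t)v: X_1 = e^(4t)(cos(3t)·(-3,2) + sin(3t)·(-2,1)), X_2 = e^(4t)(sin(3t)·(-3,2) - cos(3t)·(-2,1)).
General solution: K_1X_1 + K_2X_2.
Applying x(0)=-2, y(0)=-3 gives K_1=-8, K_2=-13.

x(t) = 55e^(4t)sin(3t) - 2e^(4t)cos(3t), y(t) = -34e^(4t)sin(3t) - 3e^(4t)cos(3t)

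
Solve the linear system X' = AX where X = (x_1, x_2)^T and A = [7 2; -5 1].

Coefficient matrix A = [[7, 2], [-5, 1]].
Characteristic polynomial det(A - λI) = λ^2 - 8λ + 17 = 0.
Eigenvalues λ = 4 ± i (complex conjugate pair).
For λ=4+i: an eigenvector is (1,-1) - i(1,-2) = (1 - i, -1 + 2i).
A real fundamental pair from Re and Im of e^((4+i)t)v: X_1 = e^(4t)(cos(t)·(1,-1) + sin(t)·(1,-2)), X_2 = e^(4t)(sin(t)·(1,-1) - cos(t)·(1,-2)).
General solution: K_1X_1 + K_2X_2.

x_1(t) = K_1e^(4t)sin(t) + K_1e^(4t)cos(t) + K_2e^(4t)sin(t) - K_2e^(4t)cos(t), x_2(t) = -2K_1e^(4t)sin(t) - K_1e^(4t)cos(t) - K_2e^(4t)sin(t) + 2K_2e^(4t)cos(t)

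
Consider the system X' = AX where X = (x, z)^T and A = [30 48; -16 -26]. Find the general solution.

Coefficient matrix A = [[30, 48], [-16, -26]].
Characteristic polynomial det(A - λI) = λ^2 - 4λ - 12 = 0.
Eigenvalues λ = -2, 6.
For λ=-2: (A-λI) row 1 is [32, 48], so an eigenvector is (-3, 2).
For λ=6: (A-λI) row 1 is [24, 48], so an eigenvector is (-2, 1).
General solution: c_1e^(-2t)(-3,2) + c_2e^(6t)(-2,1).

x(t) = -3c_1e^(-2t) - 2c_2e^(6t), z(t) = 2c_1e^(-2t) + c_2e^(6t)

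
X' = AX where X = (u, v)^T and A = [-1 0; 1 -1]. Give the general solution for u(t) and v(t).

u(t) = -K_2e^(-t), v(t) = -K_1e^(-t) - K_2te^(-t) - 2K_2e^(-t)

Coefficient matrix A = [[-1, 0], [1, -1]].
Characteristic polynomial det(A - λI) = λ^2 + 2λ + 1 = 0.
Single eigenvalue λ = -1 with algebraic multiplicity 2.
Eigenvector v = (0,-1); generalized eigenvector w with (A-λI)w=v is (-1,-2).
General solution: e^(-t)[K_1·v + K_2·(t·v + w)].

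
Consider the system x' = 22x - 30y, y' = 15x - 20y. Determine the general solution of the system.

x(t) = C_1e^(t)sin(3t) + 3C_1e^(t)cos(3t) + 3C_2e^(t)sin(3t) - C_2e^(t)cos(3t), y(t) = C_1e^(t)sin(3t) + 2C_1e^(t)cos(3t) + 2C_2e^(t)sin(3t) - C_2e^(t)cos(3t)

Coefficient matrix A = [[22, -30], [15, -20]].
Characteristic polynomial det(A - λI) = λ^2 - 2λ + 10 = 0.
Eigenvalues λ = 1 ± 3i (complex conjugate pair).
For λ=1+3i: an eigenvector is (3,2) - i(1,1) = (3 - i, 2 - i).
A real fundamental pair from Re and Im of e^((1+3i)t)v: X_1 = e^(t)(cos(3t)·(3,2) + sin(3t)·(1,1)), X_2 = e^(t)(sin(3t)·(3,2) - cos(3t)·(1,1)).
General solution: C_1X_1 + C_2X_2.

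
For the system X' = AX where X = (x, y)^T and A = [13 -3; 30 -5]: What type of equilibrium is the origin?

A = [[13,-3],[30,-5]]; det(A-λI) = λ^2 - 8λ + 25.
λ = 4 ± 3i: positive real part.

unstable spiral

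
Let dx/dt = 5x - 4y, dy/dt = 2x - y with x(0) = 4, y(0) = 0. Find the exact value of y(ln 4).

A = [[5,-4],[2,-1]]; eigenvalues λ = 1, 3.
Eigenvectors: (1,1) for λ=1, (-2,-1) for λ=3.
From the initial condition, c_1 = -4, c_2 = -4.
y(ln 4) = (-4)(4^1)(1) + (-4)(4^3)(-1) = 240.

240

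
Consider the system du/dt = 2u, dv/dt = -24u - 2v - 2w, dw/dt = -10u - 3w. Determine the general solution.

u(t) = C_1e^(2t), v(t) = -5C_1e^(2t) + 2C_2e^(-3t) + C_3e^(-2t), w(t) = -2C_1e^(2t) + C_2e^(-3t)

Coefficient matrix A = [[2, 0, 0], [-24, -2, -2], [-10, 0, -3]].
det(A - λI) = 0 gives eigenvalues λ = 2, -3, -2.
For λ=2: eigenvector (1,-5,-2).
For λ=-3: eigenvector (0,2,1).
For λ=-2: eigenvector (0,1,0).
General solution: C_1e^(2t)(1,-5,-2) + C_2e^(-3t)(0,2,1) + C_3e^(-2t)(0,1,0).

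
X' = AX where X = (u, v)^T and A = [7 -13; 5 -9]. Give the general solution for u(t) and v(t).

Coefficient matrix A = [[7, -13], [5, -9]].
Characteristic polynomial det(A - λI) = λ^2 + 2λ + 2 = 0.
Eigenvalues λ = -1 ± i (complex conjugate pair).
For λ=-1+i: an eigenvector is (3,2) - i(-2,-1) = (3 + 2i, 2 + i).
A real fundamental pair from Re and Im of e^((-1+i)t)v: X_1 = e^(-t)(cos(t)·(3,2) + sin(t)·(-2,-1)), X_2 = e^(-t)(sin(t)·(3,2) - cos(t)·(-2,-1)).
General solution: C_1X_1 + C_2X_2.

u(t) = -2C_1e^(-t)sin(t) + 3C_1e^(-t)cos(t) + 3C_2e^(-t)sin(t) + 2C_2e^(-t)cos(t), v(t) = -C_1e^(-t)sin(t) + 2C_1e^(-t)cos(t) + 2C_2e^(-t)sin(t) + C_2e^(-t)cos(t)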